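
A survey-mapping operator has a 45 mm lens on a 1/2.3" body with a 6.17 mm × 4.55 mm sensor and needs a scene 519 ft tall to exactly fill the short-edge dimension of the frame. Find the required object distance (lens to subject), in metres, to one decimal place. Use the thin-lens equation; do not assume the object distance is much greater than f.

W: 519 ft × 304.8 mm/ft = 158191.19 mm.
Magnification m = h/W = dᵢ/dₒ; combined with 1/f = 1/dₒ + 1/dᵢ this gives dₒ = f·(1 + W/h).
dₒ = 45 mm × (1 + 158191/4.55) = 45 × 34768.2956 ≈ 1564573.302 mm = 1564.57 m.

1564.6 m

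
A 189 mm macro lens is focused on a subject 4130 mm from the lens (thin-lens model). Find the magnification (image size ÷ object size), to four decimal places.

Thin lens: 1/f = 1/dₒ + 1/dᵢ → 1/dᵢ = 1/189 − 1/4130 = 0.0050489 mm⁻¹, so dᵢ ≈ 198.0639 mm.
Magnification m = dᵢ/dₒ = 198.0639/4130 ≈ 0.04796.

0.0480×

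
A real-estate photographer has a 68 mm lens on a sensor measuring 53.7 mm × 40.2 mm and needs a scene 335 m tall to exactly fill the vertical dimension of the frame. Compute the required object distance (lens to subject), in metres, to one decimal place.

566.7 m

W: 335 m = 335000 mm.
Magnification m = h/W = dᵢ/dₒ; combined with 1/f = 1/dₒ + 1/dᵢ this gives dₒ = f·(1 + W/h).
dₒ = 68 mm × (1 + 335000/40.2) = 68 × 8334.3333 ≈ 566734.667 mm = 566.735 m.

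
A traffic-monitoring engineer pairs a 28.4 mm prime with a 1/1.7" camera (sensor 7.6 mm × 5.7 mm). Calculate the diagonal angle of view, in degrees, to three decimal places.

Sensor diagonal = √(7.6² + 5.7²) = √90.2500 ≈ 9.5000 mm.
Angle of view α = 2·arctan(d/2f) with d = 9.5000 mm and f = 28.4 mm.
d/2f = 0.16725; arctan(0.16725) ≈ 9.4950°, so α ≈ 18.9901°.

18.990°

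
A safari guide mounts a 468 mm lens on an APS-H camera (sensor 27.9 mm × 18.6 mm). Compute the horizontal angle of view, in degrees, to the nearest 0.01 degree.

Angle of view α = 2·arctan(w/2f) with w = 27.9 mm and f = 468 mm.
w/2f = 0.02981; arctan(0.02981) ≈ 1.7073°, so α ≈ 3.4147°.

3.41°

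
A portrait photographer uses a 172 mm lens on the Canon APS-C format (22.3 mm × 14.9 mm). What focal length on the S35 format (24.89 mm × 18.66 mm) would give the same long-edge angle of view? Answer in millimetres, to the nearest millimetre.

192 mm

Equal angle of view means equal width/f ratio, so f₂ = f₁ · (width₂/width₁) = 172 × 24.89/22.3.
f₂ = 172 × 1.11614 ≈ 191.977 mm.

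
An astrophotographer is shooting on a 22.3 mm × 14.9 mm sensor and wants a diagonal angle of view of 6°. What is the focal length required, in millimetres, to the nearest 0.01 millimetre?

Sensor diagonal = √(22.3² + 14.9²) = √719.3000 ≈ 26.8198 mm.
From α = 2·arctan(d/2f) we get f = d / (2·tan(α/2)).
With d = 26.8198 mm and α/2 = 3°, tan(α/2) ≈ 0.05241, so f ≈ 26.8198 / 0.10482 ≈ 255.8758 mm.

255.88 mm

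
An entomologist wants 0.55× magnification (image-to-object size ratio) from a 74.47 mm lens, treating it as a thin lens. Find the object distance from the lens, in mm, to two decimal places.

With m = dᵢ/dₒ and 1/f = 1/dₒ + 1/dᵢ, substituting dᵢ = m·dₒ gives 1/f = (1 + 1/m)/dₒ, hence dₒ = f·(1 + 1/m).
dₒ = 74.47 × (1 + 1/0.55) = 74.47 × 2.81818 ≈ 209.870 mm.

209.87 mm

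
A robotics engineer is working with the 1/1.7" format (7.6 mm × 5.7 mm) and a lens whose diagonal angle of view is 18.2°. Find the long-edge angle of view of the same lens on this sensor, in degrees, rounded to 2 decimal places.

Sensor diagonal = √(7.6² + 5.7²) = √90.2500 ≈ 9.5000 mm.
From the diagonal AOV: f = 9.5000 / (2·tan(9.1°)) = 9.5000 / 0.32035 ≈ 29.6552 mm.
Long-edge AOV = 2·arctan(7.6 / (2 × 29.6552)) = 2·arctan(0.12814) ≈ 14.6041°.

14.60°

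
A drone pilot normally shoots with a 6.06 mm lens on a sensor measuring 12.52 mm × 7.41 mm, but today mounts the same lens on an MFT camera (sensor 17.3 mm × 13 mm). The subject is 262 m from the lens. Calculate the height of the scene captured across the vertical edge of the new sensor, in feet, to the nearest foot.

1844 ft

The focal length stays 6.06 mm; the relevant sensor dimension is now h = 13 mm. Object distance dₒ = 262 m = 262000 mm.
Thin-lens field height W = h·(dₒ − f)/f = 13 × (262000 − 6.06)/6.06 ≈ 562033.205 mm = 562033.205/304.8 ft = 1843.94 ft.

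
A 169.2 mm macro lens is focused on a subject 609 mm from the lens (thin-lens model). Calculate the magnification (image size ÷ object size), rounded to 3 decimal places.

0.385×

Thin lens: 1/f = 1/dₒ + 1/dᵢ → 1/dᵢ = 1/169.2 − 1/609 = 0.0042681 mm⁻¹, so dᵢ ≈ 234.2947 mm.
Magnification m = dᵢ/dₒ = 234.2947/609 ≈ 0.38472.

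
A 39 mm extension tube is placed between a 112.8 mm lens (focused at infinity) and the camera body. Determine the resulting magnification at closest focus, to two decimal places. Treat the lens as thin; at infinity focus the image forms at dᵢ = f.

The tube moves the image plane from f to f + e, so dᵢ = 112.8 + 39 = 151.8 mm. Focus is achieved when 1/f = 1/dₒ + 1/dᵢ, giving dₒ = 1/(1/f − 1/(f+e)).
Magnification m = dᵢ/dₒ = (f+e)·(1/f − 1/(f+e)) = e/f = 39/112.8 ≈ 0.3457.

0.35×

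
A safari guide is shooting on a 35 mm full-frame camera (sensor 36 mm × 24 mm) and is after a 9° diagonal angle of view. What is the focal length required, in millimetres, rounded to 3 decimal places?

274.877 mm

Sensor diagonal = √(36² + 24²) = √1872.0000 ≈ 43.2666 mm.
From α = 2·arctan(d/2f) we get f = d / (2·tan(α/2)).
With d = 43.2666 mm and α/2 = 4.5°, tan(α/2) ≈ 0.07870, so f ≈ 43.2666 / 0.15740 ≈ 274.8772 mm.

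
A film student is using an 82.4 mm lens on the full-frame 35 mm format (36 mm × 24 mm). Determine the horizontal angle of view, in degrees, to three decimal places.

24.645°

Angle of view α = 2·arctan(w/2f) with w = 36 mm and f = 82.4 mm.
w/2f = 0.21845; arctan(0.21845) ≈ 12.3225°, so α ≈ 24.6450°.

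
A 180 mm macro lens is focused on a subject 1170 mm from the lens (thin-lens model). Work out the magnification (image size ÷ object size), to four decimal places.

0.1818×

Thin lens: 1/f = 1/dₒ + 1/dᵢ → 1/dᵢ = 1/180 − 1/1170 = 0.0047009 mm⁻¹, so dᵢ ≈ 212.7273 mm.
Magnification m = dᵢ/dₒ = 212.7273/1170 ≈ 0.18182.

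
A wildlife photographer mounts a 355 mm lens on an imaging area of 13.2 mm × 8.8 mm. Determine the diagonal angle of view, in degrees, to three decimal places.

2.560°

Sensor diagonal = √(13.2² + 8.8²) = √251.6800 ≈ 15.8644 mm.
Angle of view α = 2·arctan(d/2f) with d = 15.8644 mm and f = 355 mm.
d/2f = 0.02234; arctan(0.02234) ≈ 1.2800°, so α ≈ 2.5600°.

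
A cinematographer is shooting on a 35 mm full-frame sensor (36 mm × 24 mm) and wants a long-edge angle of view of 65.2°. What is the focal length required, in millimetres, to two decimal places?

28.15 mm

From α = 2·arctan(w/2f) we get f = w / (2·tan(α/2)).
With w = 36 mm and α/2 = 32.6°, tan(α/2) ≈ 0.63953, so f ≈ 36 / 1.27905 ≈ 28.1458 mm.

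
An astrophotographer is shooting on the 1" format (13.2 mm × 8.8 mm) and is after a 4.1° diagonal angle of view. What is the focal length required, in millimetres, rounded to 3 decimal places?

Sensor diagonal = √(13.2² + 8.8²) = √251.6800 ≈ 15.8644 mm.
From α = 2·arctan(d/2f) we get f = d / (2·tan(α/2)).
With d = 15.8644 mm and α/2 = 2.05°, tan(α/2) ≈ 0.03579, so f ≈ 15.8644 / 0.07159 ≈ 221.6041 mm.

221.604 mm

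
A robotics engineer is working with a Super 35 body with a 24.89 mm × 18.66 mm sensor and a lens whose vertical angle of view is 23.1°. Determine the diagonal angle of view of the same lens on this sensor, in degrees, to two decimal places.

37.63°

From the vertical AOV: f = 18.66 / (2·tan(11.55°)) = 18.66 / 0.40872 ≈ 45.6544 mm.
Sensor diagonal = √(24.89² + 18.66²) = √967.7077 ≈ 31.1080 mm.
Diagonal AOV = 2·arctan(31.1080 / (2 × 45.6544)) = 2·arctan(0.34069) ≈ 37.6269°.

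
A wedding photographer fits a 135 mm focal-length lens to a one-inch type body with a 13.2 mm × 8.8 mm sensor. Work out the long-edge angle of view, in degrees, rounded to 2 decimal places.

5.60°

Angle of view α = 2·arctan(w/2f) with w = 13.2 mm and f = 135 mm.
w/2f = 0.04889; arctan(0.04889) ≈ 2.7989°, so α ≈ 5.5978°.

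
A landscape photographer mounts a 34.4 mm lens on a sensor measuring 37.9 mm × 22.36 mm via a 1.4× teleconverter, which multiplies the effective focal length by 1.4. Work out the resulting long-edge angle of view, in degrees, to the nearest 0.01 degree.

Effective focal length f = 34.4 × 1.4 = 48.16 mm.
α = 2·arctan(37.9 / (2 × 48.16)) = 2·arctan(0.39348) ≈ 42.9573°.

42.96°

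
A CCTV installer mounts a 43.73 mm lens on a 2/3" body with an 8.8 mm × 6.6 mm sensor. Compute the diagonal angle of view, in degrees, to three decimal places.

14.337°

Sensor diagonal = √(8.8² + 6.6²) = √121.0000 ≈ 11.0000 mm.
Angle of view α = 2·arctan(d/2f) with d = 11.0000 mm and f = 43.73 mm.
d/2f = 0.12577; arctan(0.12577) ≈ 7.1686°, so α ≈ 14.3371°.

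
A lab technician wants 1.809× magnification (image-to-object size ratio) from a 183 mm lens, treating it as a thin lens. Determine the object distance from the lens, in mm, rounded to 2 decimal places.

284.16 mm

With m = dᵢ/dₒ and 1/f = 1/dₒ + 1/dᵢ, substituting dᵢ = m·dₒ gives 1/f = (1 + 1/m)/dₒ, hence dₒ = f·(1 + 1/m).
dₒ = 183 × (1 + 1/1.809) = 183 × 1.55279 ≈ 284.161 mm.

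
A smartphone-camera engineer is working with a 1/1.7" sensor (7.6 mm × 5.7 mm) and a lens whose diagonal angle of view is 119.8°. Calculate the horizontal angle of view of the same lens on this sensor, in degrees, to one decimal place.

Sensor diagonal = √(7.6² + 5.7²) = √90.2500 ≈ 9.5000 mm.
From the diagonal AOV: f = 9.5000 / (2·tan(59.9°)) = 9.5000 / 3.45018 ≈ 2.7535 mm.
Horizontal AOV = 2·arctan(7.6 / (2 × 2.7535)) = 2·arctan(1.38007) ≈ 108.1459°.

108.1°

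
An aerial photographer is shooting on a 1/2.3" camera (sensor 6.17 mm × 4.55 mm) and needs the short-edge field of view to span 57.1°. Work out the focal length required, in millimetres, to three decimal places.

4.181 mm

From α = 2·arctan(h/2f) we get f = h / (2·tan(α/2)).
With h = 4.55 mm and α/2 = 28.55°, tan(α/2) ≈ 0.54409, so f ≈ 4.55 / 1.08817 ≈ 4.1813 mm.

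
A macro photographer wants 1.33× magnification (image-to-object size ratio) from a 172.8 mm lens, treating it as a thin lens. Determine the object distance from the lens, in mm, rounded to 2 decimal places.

With m = dᵢ/dₒ and 1/f = 1/dₒ + 1/dᵢ, substituting dᵢ = m·dₒ gives 1/f = (1 + 1/m)/dₒ, hence dₒ = f·(1 + 1/m).
dₒ = 172.8 × (1 + 1/1.33) = 172.8 × 1.75188 ≈ 302.725 mm.

302.72 mm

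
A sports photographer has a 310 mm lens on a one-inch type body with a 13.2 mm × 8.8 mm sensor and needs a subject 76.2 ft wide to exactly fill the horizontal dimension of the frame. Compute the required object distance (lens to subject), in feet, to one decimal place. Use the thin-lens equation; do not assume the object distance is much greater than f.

W: 76.2 ft × 304.8 mm/ft = 23225.76 mm.
Magnification m = w/W = dᵢ/dₒ; combined with 1/f = 1/dₒ + 1/dᵢ this gives dₒ = f·(1 + W/w).
dₒ = 310 mm × (1 + 23225.8/13.2) = 310 × 1760.5272 ≈ 545763.437 mm = 545763.437/304.8 ft = 1790.56 ft.

1790.6 ft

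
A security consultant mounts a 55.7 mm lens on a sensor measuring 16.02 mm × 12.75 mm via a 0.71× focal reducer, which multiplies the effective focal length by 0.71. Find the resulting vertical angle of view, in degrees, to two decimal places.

Effective focal length f = 55.7 × 0.71 = 39.547 mm.
α = 2·arctan(12.75 / (2 × 39.547)) = 2·arctan(0.16120) ≈ 18.3147°.

18.31°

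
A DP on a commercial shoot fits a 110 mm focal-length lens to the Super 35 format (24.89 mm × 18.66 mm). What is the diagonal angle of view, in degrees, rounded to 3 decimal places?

16.097°

Sensor diagonal = √(24.89² + 18.66²) = √967.7077 ≈ 31.1080 mm.
Angle of view α = 2·arctan(d/2f) with d = 31.1080 mm and f = 110 mm.
d/2f = 0.14140; arctan(0.14140) ≈ 8.0483°, so α ≈ 16.0965°.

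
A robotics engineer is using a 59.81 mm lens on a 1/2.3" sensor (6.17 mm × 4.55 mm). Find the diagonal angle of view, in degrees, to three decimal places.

7.334°

Sensor diagonal = √(6.17² + 4.55²) = √58.7714 ≈ 7.6663 mm.
Angle of view α = 2·arctan(d/2f) with d = 7.6663 mm and f = 59.81 mm.
d/2f = 0.06409; arctan(0.06409) ≈ 3.6670°, so α ≈ 7.3340°.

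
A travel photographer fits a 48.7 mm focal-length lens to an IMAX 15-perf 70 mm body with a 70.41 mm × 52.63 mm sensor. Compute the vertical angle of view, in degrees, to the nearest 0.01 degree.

Angle of view α = 2·arctan(h/2f) with h = 52.63 mm and f = 48.7 mm.
h/2f = 0.54035; arctan(0.54035) ≈ 28.3845°, so α ≈ 56.7691°.

56.77°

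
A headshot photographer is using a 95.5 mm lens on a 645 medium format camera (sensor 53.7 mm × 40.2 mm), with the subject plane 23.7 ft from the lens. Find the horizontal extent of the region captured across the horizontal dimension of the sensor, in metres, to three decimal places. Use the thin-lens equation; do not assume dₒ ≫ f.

dₒ: 23.7 ft × 304.8 mm/ft = 7223.76 mm.
Similar triangles through the lens centre give W/dₒ = w/dᵢ; with 1/f = 1/dₒ + 1/dᵢ this gives W = w·(dₒ − f)/f.
W = 53.7 mm × (7223.76 − 95.5) / 95.5 = 53.7 × 74.6415 ≈ 4008.247 mm = 4.00825 m.

4.008 m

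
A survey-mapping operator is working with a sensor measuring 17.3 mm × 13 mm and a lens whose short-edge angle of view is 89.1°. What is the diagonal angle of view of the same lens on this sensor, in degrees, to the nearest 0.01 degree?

117.21°

From the short-edge AOV: f = 13 / (2·tan(44.55°)) = 13 / 1.96883 ≈ 6.6029 mm.
Sensor diagonal = √(17.3² + 13²) = √468.2900 ≈ 21.6400 mm.
Diagonal AOV = 2·arctan(21.6400 / (2 × 6.6029)) = 2·arctan(1.63867) ≈ 117.2127°.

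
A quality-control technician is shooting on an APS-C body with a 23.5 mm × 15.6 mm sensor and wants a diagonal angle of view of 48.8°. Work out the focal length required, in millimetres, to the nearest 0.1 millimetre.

31.1 mm

Sensor diagonal = √(23.5² + 15.6²) = √795.6100 ≈ 28.2066 mm.
From α = 2·arctan(d/2f) we get f = d / (2·tan(α/2)).
With d = 28.2066 mm and α/2 = 24.4°, tan(α/2) ≈ 0.45362, so f ≈ 28.2066 / 0.90724 ≈ 31.0905 mm.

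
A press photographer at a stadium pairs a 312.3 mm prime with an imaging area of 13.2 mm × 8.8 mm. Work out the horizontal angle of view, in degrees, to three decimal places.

Angle of view α = 2·arctan(w/2f) with w = 13.2 mm and f = 312.3 mm.
w/2f = 0.02113; arctan(0.02113) ≈ 1.2107°, so α ≈ 2.4214°.

2.421°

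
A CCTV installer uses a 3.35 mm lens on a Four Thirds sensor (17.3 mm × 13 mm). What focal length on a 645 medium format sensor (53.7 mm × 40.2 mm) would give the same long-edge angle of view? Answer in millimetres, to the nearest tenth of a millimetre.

10.4 mm

Equal angle of view means equal width/f ratio, so f₂ = f₁ · (width₂/width₁) = 3.35 × 53.7/17.3.
f₂ = 3.35 × 3.10405 ≈ 10.399 mm.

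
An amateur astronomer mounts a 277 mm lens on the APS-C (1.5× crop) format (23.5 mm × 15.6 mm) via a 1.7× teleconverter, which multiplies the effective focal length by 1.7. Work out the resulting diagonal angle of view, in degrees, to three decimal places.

Effective focal length f = 277 × 1.7 = 470.9 mm.
Sensor diagonal = √(23.5² + 15.6²) = √795.6100 ≈ 28.2066 mm.
α = 2·arctan(28.207 / (2 × 470.9)) = 2·arctan(0.02995) ≈ 3.4309°.

3.431°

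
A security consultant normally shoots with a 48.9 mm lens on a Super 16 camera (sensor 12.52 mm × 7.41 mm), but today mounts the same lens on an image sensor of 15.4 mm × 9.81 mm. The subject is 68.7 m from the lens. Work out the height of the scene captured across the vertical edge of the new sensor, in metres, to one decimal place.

13.8 m

The focal length stays 48.9 mm; the relevant sensor dimension is now h = 9.81 mm. Object distance dₒ = 68.7 m = 68700 mm.
Thin-lens field height W = h·(dₒ − f)/f = 9.81 × (68700 − 48.9)/48.9 ≈ 13772.337 mm = 13.7723 m.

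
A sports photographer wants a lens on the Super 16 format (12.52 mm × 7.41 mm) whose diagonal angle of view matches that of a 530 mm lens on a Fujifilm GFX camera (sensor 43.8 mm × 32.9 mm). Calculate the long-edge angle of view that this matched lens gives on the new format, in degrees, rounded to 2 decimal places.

5.09°

Sensor diagonal = √(43.8² + 32.9²) = √3000.8500 ≈ 54.7800 mm.
Sensor diagonal = √(12.52² + 7.41²) = √211.6585 ≈ 14.5485 mm.
Equal diagonal AOV ⇒ f₂ = f₁ · 14.5485/54.7800 = 530 × 0.26558 ≈ 140.7575 mm.
Long-edge AOV on the new format = 2·arctan(12.52 / (2 × 140.7575)) = 2·arctan(0.04447) ≈ 5.0929°.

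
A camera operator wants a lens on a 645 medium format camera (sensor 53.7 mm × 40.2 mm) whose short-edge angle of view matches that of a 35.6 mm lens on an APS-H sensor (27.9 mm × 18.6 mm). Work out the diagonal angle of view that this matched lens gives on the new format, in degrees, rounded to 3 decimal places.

47.106°

Equal short-edge AOV ⇒ f₂ = f₁ · 40.2/18.6 = 35.6 × 2.16129 ≈ 76.9419 mm.
Sensor diagonal = √(53.7² + 40.2²) = √4499.7300 ≈ 67.0800 mm.
Diagonal AOV on the new format = 2·arctan(67.0800 / (2 × 76.9419)) = 2·arctan(0.43591) ≈ 47.1061°.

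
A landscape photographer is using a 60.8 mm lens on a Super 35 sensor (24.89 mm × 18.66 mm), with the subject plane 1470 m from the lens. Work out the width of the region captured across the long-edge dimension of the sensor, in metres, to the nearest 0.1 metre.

601.8 m

dₒ: 1470 m = 1.47e+06 mm.
Similar triangles through the lens centre give W/dₒ = w/dᵢ; with 1/f = 1/dₒ + 1/dᵢ this gives W = w·(dₒ − f)/f.
W = 24.89 mm × (1.47e+06 − 60.8) / 60.8 = 24.89 × 24176.6316 ≈ 601756.360 mm = 601.756 m.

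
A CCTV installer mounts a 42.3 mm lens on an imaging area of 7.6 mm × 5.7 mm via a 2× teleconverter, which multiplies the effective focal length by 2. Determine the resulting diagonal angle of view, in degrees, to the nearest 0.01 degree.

Effective focal length f = 42.3 × 2 = 84.6 mm.
Sensor diagonal = √(7.6² + 5.7²) = √90.2500 ≈ 9.5000 mm.
α = 2·arctan(9.500 / (2 × 84.6)) = 2·arctan(0.05615) ≈ 6.4272°.

6.43°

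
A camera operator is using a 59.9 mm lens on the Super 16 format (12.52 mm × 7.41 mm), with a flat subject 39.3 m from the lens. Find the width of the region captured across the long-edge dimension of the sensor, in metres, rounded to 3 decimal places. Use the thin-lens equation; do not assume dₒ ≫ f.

dₒ: 39.3 m = 39300 mm.
Similar triangles through the lens centre give W/dₒ = w/dᵢ; with 1/f = 1/dₒ + 1/dᵢ this gives W = w·(dₒ − f)/f.
W = 12.52 mm × (39300 − 59.9) / 59.9 = 12.52 × 655.0935 ≈ 8201.770 mm = 8.20177 m.

8.202 m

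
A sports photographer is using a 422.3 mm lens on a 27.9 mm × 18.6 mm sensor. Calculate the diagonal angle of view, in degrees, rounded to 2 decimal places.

Sensor diagonal = √(27.9² + 18.6²) = √1124.3700 ≈ 33.5316 mm.
Angle of view α = 2·arctan(d/2f) with d = 33.5316 mm and f = 422.3 mm.
d/2f = 0.03970; arctan(0.03970) ≈ 2.2735°, so α ≈ 4.5470°.

4.55°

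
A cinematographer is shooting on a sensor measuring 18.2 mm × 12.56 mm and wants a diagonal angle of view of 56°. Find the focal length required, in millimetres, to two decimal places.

20.79 mm

Sensor diagonal = √(18.2² + 12.56²) = √488.9936 ≈ 22.1132 mm.
From α = 2·arctan(d/2f) we get f = d / (2·tan(α/2)).
With d = 22.1132 mm and α/2 = 28°, tan(α/2) ≈ 0.53171, so f ≈ 22.1132 / 1.06342 ≈ 20.7944 mm.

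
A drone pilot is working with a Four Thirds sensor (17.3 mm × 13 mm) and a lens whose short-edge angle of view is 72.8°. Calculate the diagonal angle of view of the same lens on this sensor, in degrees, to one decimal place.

101.7°

From the short-edge AOV: f = 13 / (2·tan(36.4°)) = 13 / 1.47453 ≈ 8.8164 mm.
Sensor diagonal = √(17.3² + 13²) = √468.2900 ≈ 21.6400 mm.
Diagonal AOV = 2·arctan(21.6400 / (2 × 8.8164)) = 2·arctan(1.22726) ≈ 101.6521°.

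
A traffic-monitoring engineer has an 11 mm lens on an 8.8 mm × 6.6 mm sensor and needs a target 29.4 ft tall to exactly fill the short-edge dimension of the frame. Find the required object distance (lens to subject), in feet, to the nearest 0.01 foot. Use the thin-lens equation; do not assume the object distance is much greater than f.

W: 29.4 ft × 304.8 mm/ft = 8961.12 mm.
Magnification m = h/W = dᵢ/dₒ; combined with 1/f = 1/dₒ + 1/dᵢ this gives dₒ = f·(1 + W/h).
dₒ = 11 mm × (1 + 8961.12/6.6) = 11 × 1358.7454 ≈ 14946.200 mm = 14946.200/304.8 ft = 49.0361 ft.

49.04 ft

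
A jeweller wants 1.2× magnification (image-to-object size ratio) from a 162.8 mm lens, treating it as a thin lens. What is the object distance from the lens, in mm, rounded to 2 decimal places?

298.47 mm

With m = dᵢ/dₒ and 1/f = 1/dₒ + 1/dᵢ, substituting dᵢ = m·dₒ gives 1/f = (1 + 1/m)/dₒ, hence dₒ = f·(1 + 1/m).
dₒ = 162.8 × (1 + 1/1.2) = 162.8 × 1.83333 ≈ 298.467 mm.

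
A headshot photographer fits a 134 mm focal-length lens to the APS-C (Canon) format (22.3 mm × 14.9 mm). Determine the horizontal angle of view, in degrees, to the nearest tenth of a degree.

Angle of view α = 2·arctan(w/2f) with w = 22.3 mm and f = 134 mm.
w/2f = 0.08321; arctan(0.08321) ≈ 4.7566°, so α ≈ 9.5131°.

9.5°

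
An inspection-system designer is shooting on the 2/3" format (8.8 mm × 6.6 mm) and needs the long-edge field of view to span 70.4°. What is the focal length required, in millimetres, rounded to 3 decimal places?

6.237 mm

From α = 2·arctan(w/2f) we get f = w / (2·tan(α/2)).
With w = 8.8 mm and α/2 = 35.2°, tan(α/2) ≈ 0.70542, so f ≈ 8.8 / 1.41084 ≈ 6.2374 mm.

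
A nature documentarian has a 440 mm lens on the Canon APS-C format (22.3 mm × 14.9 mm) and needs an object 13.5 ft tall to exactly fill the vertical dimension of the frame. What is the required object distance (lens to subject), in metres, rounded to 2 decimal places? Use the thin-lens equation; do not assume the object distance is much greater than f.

121.95 m

W: 13.5 ft × 304.8 mm/ft = 4114.80 mm.
Magnification m = h/W = dᵢ/dₒ; combined with 1/f = 1/dₒ + 1/dᵢ this gives dₒ = f·(1 + W/h).
dₒ = 440 mm × (1 + 4114.8/14.9) = 440 × 277.1611 ≈ 121950.869 mm = 121.951 m.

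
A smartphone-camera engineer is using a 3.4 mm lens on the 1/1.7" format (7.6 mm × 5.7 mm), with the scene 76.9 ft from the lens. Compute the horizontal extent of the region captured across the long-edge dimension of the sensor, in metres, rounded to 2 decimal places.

dₒ: 76.9 ft × 304.8 mm/ft = 23439.12 mm.
Similar triangles through the lens centre give W/dₒ = w/dᵢ; with 1/f = 1/dₒ + 1/dᵢ this gives W = w·(dₒ − f)/f.
W = 7.6 mm × (23439.1 − 3.4) / 3.4 = 7.6 × 6892.8586 ≈ 52385.725 mm = 52.3857 m.

52.39 m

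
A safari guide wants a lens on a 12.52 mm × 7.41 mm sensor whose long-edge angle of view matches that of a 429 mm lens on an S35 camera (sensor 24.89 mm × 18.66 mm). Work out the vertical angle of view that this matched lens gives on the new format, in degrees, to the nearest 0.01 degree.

Equal long-edge AOV ⇒ f₂ = f₁ · 12.52/24.89 = 429 × 0.50301 ≈ 215.7927 mm.
Vertical AOV on the new format = 2·arctan(7.41 / (2 × 215.7927)) = 2·arctan(0.01717) ≈ 1.9673°.

1.97°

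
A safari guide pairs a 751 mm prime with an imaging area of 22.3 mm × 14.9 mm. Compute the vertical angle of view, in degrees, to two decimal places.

Angle of view α = 2·arctan(h/2f) with h = 14.9 mm and f = 751 mm.
h/2f = 0.00992; arctan(0.00992) ≈ 0.5684°, so α ≈ 1.1367°.

1.14°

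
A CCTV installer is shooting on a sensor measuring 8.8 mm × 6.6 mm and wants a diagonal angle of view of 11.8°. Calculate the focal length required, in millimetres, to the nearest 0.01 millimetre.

53.22 mm

Sensor diagonal = √(8.8² + 6.6²) = √121.0000 ≈ 11.0000 mm.
From α = 2·arctan(d/2f) we get f = d / (2·tan(α/2)).
With d = 11.0000 mm and α/2 = 5.9°, tan(α/2) ≈ 0.10334, so f ≈ 11.0000 / 0.20668 ≈ 53.2224 mm.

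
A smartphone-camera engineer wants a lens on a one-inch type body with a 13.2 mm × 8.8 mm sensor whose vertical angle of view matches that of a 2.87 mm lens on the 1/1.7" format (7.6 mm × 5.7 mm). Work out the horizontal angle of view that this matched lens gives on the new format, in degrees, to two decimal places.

112.25°

Equal vertical AOV ⇒ f₂ = f₁ · 8.8/5.7 = 2.87 × 1.54386 ≈ 4.4309 mm.
Horizontal AOV on the new format = 2·arctan(13.2 / (2 × 4.4309)) = 2·arctan(1.48955) ≈ 112.2495°.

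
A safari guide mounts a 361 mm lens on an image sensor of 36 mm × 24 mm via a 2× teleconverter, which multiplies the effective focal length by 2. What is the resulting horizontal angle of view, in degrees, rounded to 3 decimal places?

2.856°

Effective focal length f = 361 × 2 = 722 mm.
α = 2·arctan(36 / (2 × 722)) = 2·arctan(0.02493) ≈ 2.8563°.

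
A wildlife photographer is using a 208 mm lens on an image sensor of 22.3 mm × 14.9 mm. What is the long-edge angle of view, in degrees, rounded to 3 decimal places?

6.137°

Angle of view α = 2·arctan(w/2f) with w = 22.3 mm and f = 208 mm.
w/2f = 0.05361; arctan(0.05361) ≈ 3.0684°, so α ≈ 6.1369°.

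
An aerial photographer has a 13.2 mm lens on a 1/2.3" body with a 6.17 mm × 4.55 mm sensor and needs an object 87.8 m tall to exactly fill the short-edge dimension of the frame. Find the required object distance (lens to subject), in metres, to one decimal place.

W: 87.8 m = 87800 mm.
Magnification m = h/W = dᵢ/dₒ; combined with 1/f = 1/dₒ + 1/dᵢ this gives dₒ = f·(1 + W/h).
dₒ = 13.2 mm × (1 + 87800/4.55) = 13.2 × 19297.7033 ≈ 254729.684 mm = 254.73 m.

254.7 m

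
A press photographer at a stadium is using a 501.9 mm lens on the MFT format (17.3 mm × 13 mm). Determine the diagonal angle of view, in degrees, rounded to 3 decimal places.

Sensor diagonal = √(17.3² + 13²) = √468.2900 ≈ 21.6400 mm.
Angle of view α = 2·arctan(d/2f) with d = 21.6400 mm and f = 501.9 mm.
d/2f = 0.02156; arctan(0.02156) ≈ 1.2350°, so α ≈ 2.4700°.

2.470°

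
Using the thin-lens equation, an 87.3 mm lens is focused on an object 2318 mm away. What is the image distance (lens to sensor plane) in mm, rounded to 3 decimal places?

90.717 mm

1/dᵢ = 1/f − 1/dₒ = 1/87.3 − 1/2318 = 0.0110233 mm⁻¹.
dᵢ = 1/0.0110233 ≈ 90.7165 mm.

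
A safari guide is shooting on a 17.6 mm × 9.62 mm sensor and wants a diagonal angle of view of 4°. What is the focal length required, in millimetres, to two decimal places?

287.19 mm

Sensor diagonal = √(17.6² + 9.62²) = √402.3044 ≈ 20.0575 mm.
From α = 2·arctan(d/2f) we get f = d / (2·tan(α/2)).
With d = 20.0575 mm and α/2 = 2°, tan(α/2) ≈ 0.03492, so f ≈ 20.0575 / 0.06984 ≈ 287.1862 mm.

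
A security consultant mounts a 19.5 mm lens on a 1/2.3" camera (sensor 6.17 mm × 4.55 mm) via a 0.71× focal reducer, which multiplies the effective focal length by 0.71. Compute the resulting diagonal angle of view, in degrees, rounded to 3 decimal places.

Effective focal length f = 19.5 × 0.71 = 13.845 mm.
Sensor diagonal = √(6.17² + 4.55²) = √58.7714 ≈ 7.6663 mm.
α = 2·arctan(7.666 / (2 × 13.845)) = 2·arctan(0.27686) ≈ 30.9506°.

30.951°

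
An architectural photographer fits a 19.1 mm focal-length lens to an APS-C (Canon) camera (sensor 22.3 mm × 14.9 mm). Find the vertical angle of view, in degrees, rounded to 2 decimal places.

42.62°

Angle of view α = 2·arctan(h/2f) with h = 14.9 mm and f = 19.1 mm.
h/2f = 0.39005; arctan(0.39005) ≈ 21.3084°, so α ≈ 42.6168°.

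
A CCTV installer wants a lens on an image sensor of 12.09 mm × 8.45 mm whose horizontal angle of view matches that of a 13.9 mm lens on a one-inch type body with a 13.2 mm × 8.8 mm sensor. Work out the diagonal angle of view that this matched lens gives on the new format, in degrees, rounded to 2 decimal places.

60.17°

Equal horizontal AOV ⇒ f₂ = f₁ · 12.09/13.2 = 13.9 × 0.91591 ≈ 12.7311 mm.
Sensor diagonal = √(12.09² + 8.45²) = √217.5706 ≈ 14.7503 mm.
Diagonal AOV on the new format = 2·arctan(14.7503 / (2 × 12.7311)) = 2·arctan(0.57930) ≈ 60.1674°.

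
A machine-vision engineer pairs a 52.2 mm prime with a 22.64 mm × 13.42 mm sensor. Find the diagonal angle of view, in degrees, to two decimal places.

Sensor diagonal = √(22.64² + 13.42²) = √692.6660 ≈ 26.3185 mm.
Angle of view α = 2·arctan(d/2f) with d = 26.3185 mm and f = 52.2 mm.
d/2f = 0.25209; arctan(0.25209) ≈ 14.1491°, so α ≈ 28.2981°.

28.30°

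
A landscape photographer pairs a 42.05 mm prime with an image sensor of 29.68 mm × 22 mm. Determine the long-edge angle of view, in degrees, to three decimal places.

38.877°

Angle of view α = 2·arctan(w/2f) with w = 29.68 mm and f = 42.05 mm.
w/2f = 0.35291; arctan(0.35291) ≈ 19.4386°, so α ≈ 38.8772°.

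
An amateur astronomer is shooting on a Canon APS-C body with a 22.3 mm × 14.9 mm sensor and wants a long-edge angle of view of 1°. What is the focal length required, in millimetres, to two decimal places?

1277.66 mm

From α = 2·arctan(w/2f) we get f = w / (2·tan(α/2)).
With w = 22.3 mm and α/2 = 0.5°, tan(α/2) ≈ 0.00873, so f ≈ 22.3 / 0.01745 ≈ 1277.6634 mm.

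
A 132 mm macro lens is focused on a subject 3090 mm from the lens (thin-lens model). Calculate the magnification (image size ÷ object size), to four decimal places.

0.0446×

Thin lens: 1/f = 1/dₒ + 1/dᵢ → 1/dᵢ = 1/132 − 1/3090 = 0.0072521 mm⁻¹, so dᵢ ≈ 137.8905 mm.
Magnification m = dᵢ/dₒ = 137.8905/3090 ≈ 0.04462.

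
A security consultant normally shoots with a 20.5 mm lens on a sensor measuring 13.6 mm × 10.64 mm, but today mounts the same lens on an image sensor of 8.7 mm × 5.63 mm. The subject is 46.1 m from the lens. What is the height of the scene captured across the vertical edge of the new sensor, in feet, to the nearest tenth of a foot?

41.5 ft

The focal length stays 20.5 mm; the relevant sensor dimension is now h = 5.63 mm. Object distance dₒ = 46.1 m = 46100 mm.
Thin-lens field height W = h·(dₒ − f)/f = 5.63 × (46100 − 20.5)/20.5 ≈ 12655.004 mm = 12655.004/304.8 ft = 41.519 ft.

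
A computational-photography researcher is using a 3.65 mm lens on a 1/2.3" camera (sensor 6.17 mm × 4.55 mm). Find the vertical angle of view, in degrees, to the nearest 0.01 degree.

Angle of view α = 2·arctan(h/2f) with h = 4.55 mm and f = 3.65 mm.
h/2f = 0.62329; arctan(0.62329) ≈ 31.9348°, so α ≈ 63.8696°.

63.87°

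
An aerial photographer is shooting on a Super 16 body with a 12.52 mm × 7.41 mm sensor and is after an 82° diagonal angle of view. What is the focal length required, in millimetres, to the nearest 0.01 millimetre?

Sensor diagonal = √(12.52² + 7.41²) = √211.6585 ≈ 14.5485 mm.
From α = 2·arctan(d/2f) we get f = d / (2·tan(α/2)).
With d = 14.5485 mm and α/2 = 41°, tan(α/2) ≈ 0.86929, so f ≈ 14.5485 / 1.73857 ≈ 8.3681 mm.

8.37 mm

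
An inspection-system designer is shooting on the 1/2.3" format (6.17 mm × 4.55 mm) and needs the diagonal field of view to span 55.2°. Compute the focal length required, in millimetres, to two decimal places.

7.33 mm

Sensor diagonal = √(6.17² + 4.55²) = √58.7714 ≈ 7.6663 mm.
From α = 2·arctan(d/2f) we get f = d / (2·tan(α/2)).
With d = 7.6663 mm and α/2 = 27.6°, tan(α/2) ≈ 0.52279, so f ≈ 7.6663 / 1.04557 ≈ 7.3321 mm.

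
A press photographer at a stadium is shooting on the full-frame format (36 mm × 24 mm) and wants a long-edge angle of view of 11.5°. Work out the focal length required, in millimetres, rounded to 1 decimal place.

178.8 mm

From α = 2·arctan(w/2f) we get f = w / (2·tan(α/2)).
With w = 36 mm and α/2 = 5.75°, tan(α/2) ≈ 0.10069, so f ≈ 36 / 0.20139 ≈ 178.7582 mm.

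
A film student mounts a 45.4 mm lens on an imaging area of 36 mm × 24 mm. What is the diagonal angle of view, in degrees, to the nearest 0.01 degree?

Sensor diagonal = √(36² + 24²) = √1872.0000 ≈ 43.2666 mm.
Angle of view α = 2·arctan(d/2f) with d = 43.2666 mm and f = 45.4 mm.
d/2f = 0.47650; arctan(0.47650) ≈ 25.4780°, so α ≈ 50.9560°.

50.96°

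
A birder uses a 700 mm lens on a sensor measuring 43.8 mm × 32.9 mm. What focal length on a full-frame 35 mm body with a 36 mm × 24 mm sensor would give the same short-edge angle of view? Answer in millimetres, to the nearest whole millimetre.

511 mm

Equal angle of view means equal height/f ratio, so f₂ = f₁ · (height₂/height₁) = 700 × 24/32.9.
f₂ = 700 × 0.72948 ≈ 510.638 mm.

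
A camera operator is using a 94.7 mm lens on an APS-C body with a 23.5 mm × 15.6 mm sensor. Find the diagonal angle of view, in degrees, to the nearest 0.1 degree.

Sensor diagonal = √(23.5² + 15.6²) = √795.6100 ≈ 28.2066 mm.
Angle of view α = 2·arctan(d/2f) with d = 28.2066 mm and f = 94.7 mm.
d/2f = 0.14893; arctan(0.14893) ≈ 8.4706°, so α ≈ 16.9411°.

16.9°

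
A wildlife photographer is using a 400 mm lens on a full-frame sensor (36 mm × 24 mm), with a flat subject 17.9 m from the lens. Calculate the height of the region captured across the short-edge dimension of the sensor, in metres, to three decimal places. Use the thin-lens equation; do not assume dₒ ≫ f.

1.050 m

dₒ: 17.9 m = 17900 mm.
Similar triangles through the lens centre give W/dₒ = h/dᵢ; with 1/f = 1/dₒ + 1/dᵢ this gives W = h·(dₒ − f)/f.
W = 24 mm × (17900 − 400) / 400 = 24 × 43.7500 ≈ 1050.000 mm = 1.05 m.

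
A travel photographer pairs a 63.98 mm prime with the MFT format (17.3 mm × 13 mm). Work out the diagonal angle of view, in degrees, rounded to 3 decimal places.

19.198°

Sensor diagonal = √(17.3² + 13²) = √468.2900 ≈ 21.6400 mm.
Angle of view α = 2·arctan(d/2f) with d = 21.6400 mm and f = 63.98 mm.
d/2f = 0.16912; arctan(0.16912) ≈ 9.5988°, so α ≈ 19.1976°.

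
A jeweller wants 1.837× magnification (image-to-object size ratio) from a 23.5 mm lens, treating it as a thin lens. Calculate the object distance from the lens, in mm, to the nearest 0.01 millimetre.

36.29 mm

With m = dᵢ/dₒ and 1/f = 1/dₒ + 1/dᵢ, substituting dᵢ = m·dₒ gives 1/f = (1 + 1/m)/dₒ, hence dₒ = f·(1 + 1/m).
dₒ = 23.5 × (1 + 1/1.837) = 23.5 × 1.54437 ≈ 36.293 mm.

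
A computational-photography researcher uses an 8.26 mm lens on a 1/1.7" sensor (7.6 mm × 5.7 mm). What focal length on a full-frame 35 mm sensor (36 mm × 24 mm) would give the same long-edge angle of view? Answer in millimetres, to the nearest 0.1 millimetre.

39.1 mm

Equal angle of view means equal width/f ratio, so f₂ = f₁ · (width₂/width₁) = 8.26 × 36/7.6.
f₂ = 8.26 × 4.73684 ≈ 39.126 mm.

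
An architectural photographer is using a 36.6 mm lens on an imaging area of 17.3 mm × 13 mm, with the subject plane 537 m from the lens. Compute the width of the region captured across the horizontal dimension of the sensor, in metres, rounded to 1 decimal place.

253.8 m

dₒ: 537 m = 537000 mm.
Similar triangles through the lens centre give W/dₒ = w/dᵢ; with 1/f = 1/dₒ + 1/dᵢ this gives W = w·(dₒ − f)/f.
W = 17.3 mm × (537000 − 36.6) / 36.6 = 17.3 × 14671.1311 ≈ 253810.569 mm = 253.811 m.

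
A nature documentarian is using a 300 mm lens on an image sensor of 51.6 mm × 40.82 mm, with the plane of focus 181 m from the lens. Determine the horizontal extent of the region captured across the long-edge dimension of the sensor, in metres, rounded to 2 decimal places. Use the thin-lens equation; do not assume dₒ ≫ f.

dₒ: 181 m = 181000 mm.
Similar triangles through the lens centre give W/dₒ = w/dᵢ; with 1/f = 1/dₒ + 1/dᵢ this gives W = w·(dₒ − f)/f.
W = 51.6 mm × (181000 − 300) / 300 = 51.6 × 602.3333 ≈ 31080.400 mm = 31.0804 m.

31.08 m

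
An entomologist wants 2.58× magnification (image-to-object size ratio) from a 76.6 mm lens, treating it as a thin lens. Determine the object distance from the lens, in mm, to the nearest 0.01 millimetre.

106.29 mm

With m = dᵢ/dₒ and 1/f = 1/dₒ + 1/dᵢ, substituting dᵢ = m·dₒ gives 1/f = (1 + 1/m)/dₒ, hence dₒ = f·(1 + 1/m).
dₒ = 76.6 × (1 + 1/2.58) = 76.6 × 1.38760 ≈ 106.290 mm.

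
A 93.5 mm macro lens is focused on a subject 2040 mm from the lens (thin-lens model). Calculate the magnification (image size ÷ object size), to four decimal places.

0.0480×

Thin lens: 1/f = 1/dₒ + 1/dᵢ → 1/dᵢ = 1/93.5 − 1/2040 = 0.0102050 mm⁻¹, so dᵢ ≈ 97.9913 mm.
Magnification m = dᵢ/dₒ = 97.9913/2040 ≈ 0.04803.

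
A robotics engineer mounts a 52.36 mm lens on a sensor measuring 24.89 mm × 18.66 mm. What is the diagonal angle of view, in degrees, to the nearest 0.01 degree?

33.09°

Sensor diagonal = √(24.89² + 18.66²) = √967.7077 ≈ 31.1080 mm.
Angle of view α = 2·arctan(d/2f) with d = 31.1080 mm and f = 52.36 mm.
d/2f = 0.29706; arctan(0.29706) ≈ 16.5445°, so α ≈ 33.0890°.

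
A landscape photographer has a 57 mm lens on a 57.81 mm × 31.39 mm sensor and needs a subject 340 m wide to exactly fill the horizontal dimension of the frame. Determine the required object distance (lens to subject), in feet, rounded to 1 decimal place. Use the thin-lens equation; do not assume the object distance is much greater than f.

W: 340 m = 340000 mm.
Magnification m = w/W = dᵢ/dₒ; combined with 1/f = 1/dₒ + 1/dᵢ this gives dₒ = f·(1 + W/w).
dₒ = 57 mm × (1 + 340000/57.81) = 57 × 5882.3354 ≈ 335293.118 mm = 335293.118/304.8 ft = 1100.04 ft.

1100.0 ft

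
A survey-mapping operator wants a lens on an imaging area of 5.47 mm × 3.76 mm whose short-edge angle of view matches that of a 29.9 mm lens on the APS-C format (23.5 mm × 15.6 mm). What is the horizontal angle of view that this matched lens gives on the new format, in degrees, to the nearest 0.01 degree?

Equal short-edge AOV ⇒ f₂ = f₁ · 3.76/15.6 = 29.9 × 0.24103 ≈ 7.2067 mm.
Horizontal AOV on the new format = 2·arctan(5.47 / (2 × 7.2067)) = 2·arctan(0.37951) ≈ 41.5645°.

41.56°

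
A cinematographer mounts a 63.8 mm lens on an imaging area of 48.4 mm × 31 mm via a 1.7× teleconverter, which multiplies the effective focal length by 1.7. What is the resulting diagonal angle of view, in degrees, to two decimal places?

Effective focal length f = 63.8 × 1.7 = 108.46 mm.
Sensor diagonal = √(48.4² + 31²) = √3303.5600 ≈ 57.4766 mm.
α = 2·arctan(57.477 / (2 × 108.46)) = 2·arctan(0.26497) ≈ 29.6809°.

29.68°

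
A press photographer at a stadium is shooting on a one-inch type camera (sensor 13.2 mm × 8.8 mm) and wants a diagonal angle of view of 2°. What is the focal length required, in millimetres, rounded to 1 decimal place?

Sensor diagonal = √(13.2² + 8.8²) = √251.6800 ≈ 15.8644 mm.
From α = 2·arctan(d/2f) we get f = d / (2·tan(α/2)).
With d = 15.8644 mm and α/2 = 1°, tan(α/2) ≈ 0.01746, so f ≈ 15.8644 / 0.03491 ≈ 454.4362 mm.

454.4 mm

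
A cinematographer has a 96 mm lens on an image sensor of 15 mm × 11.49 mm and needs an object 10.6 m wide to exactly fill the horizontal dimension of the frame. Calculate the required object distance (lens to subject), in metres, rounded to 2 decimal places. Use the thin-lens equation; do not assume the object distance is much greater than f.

67.94 m

W: 10.6 m = 10600 mm.
Magnification m = w/W = dᵢ/dₒ; combined with 1/f = 1/dₒ + 1/dᵢ this gives dₒ = f·(1 + W/w).
dₒ = 96 mm × (1 + 10600/15) = 96 × 707.6667 ≈ 67936.000 mm = 67.936 m.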